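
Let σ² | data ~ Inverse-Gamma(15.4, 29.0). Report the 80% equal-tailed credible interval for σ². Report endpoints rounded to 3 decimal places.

Inverse-Gamma(15.4, 29.0) quantiles: F⁻¹(0.1) and F⁻¹(0.9).
Equivalently, 1/σ² ~ Gamma(15.4, rate = 29.0); invert its 0.9 and 0.1 quantiles.
Posterior mean ≈ 2.014, SD ≈ 0.550; a Normal approximation gives roughly [1.309, 2.719].
Exact: lower = 1.408; upper = 2.727.

[1.408, 2.727]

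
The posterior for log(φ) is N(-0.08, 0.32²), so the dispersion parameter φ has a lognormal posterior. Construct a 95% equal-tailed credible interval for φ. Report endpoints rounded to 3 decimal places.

On the log scale the 95% interval is -0.08 ± 1.960 × 0.32 = [-0.7072, 0.5472].
Exponentiate: [e^-0.7072, e^0.5472] = [0.493, 1.728].

[0.493, 1.728]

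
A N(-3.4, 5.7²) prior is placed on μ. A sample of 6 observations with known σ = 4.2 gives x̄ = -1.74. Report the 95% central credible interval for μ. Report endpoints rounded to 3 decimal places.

[-5.096, 1.340]

Posterior precision = 1/5.7² + 6/4.2² = 0.0308 + 0.3401 = 0.3709, so posterior SD = 1.6420.
Posterior mean = (-3.4/5.7² + 6·-1.74/4.2²) / 0.3709 = -1.8777.
Interval: -1.8777 ± 1.960 × 1.6420 → [-5.096, 1.340].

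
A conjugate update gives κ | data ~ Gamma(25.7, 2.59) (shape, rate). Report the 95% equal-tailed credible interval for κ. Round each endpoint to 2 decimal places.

[6.46, 14.11]

Posterior: Gamma(shape 25.7, rate 2.59).
Equal-tailed 95% interval: Gamma(25.7, 2.59) quantiles at 0.025 and 0.975.
Posterior mean ≈ 9.92, SD ≈ 1.96; a Normal approximation gives roughly [6.09, 13.76].
Exact: lower = 6.46; upper = 14.11.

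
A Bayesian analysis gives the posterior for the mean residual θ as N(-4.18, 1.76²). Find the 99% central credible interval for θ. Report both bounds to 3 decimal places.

[-8.713, 0.353]

The posterior is symmetric, so the 99% equal-tailed interval is θ = -4.18 ± z·1.76 with z = 2.576.
Half-width: 2.576 × 1.76 = 4.533.
-4.18 − 4.533 = -8.713; -4.18 + 4.533 = 0.353.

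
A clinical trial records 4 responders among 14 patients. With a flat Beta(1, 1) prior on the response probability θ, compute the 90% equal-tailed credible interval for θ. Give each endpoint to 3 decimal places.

Posterior: Beta(1+4, 1+10) = Beta(5, 11).
Equal-tailed 90% interval: the 0.05 and 0.95 quantiles of Beta(5, 11).
Posterior mean ≈ 0.312, SD ≈ 0.112; a Normal approximation gives roughly [0.128, 0.497].
Exact: F⁻¹(0.05) = 0.142; F⁻¹(0.95) = 0.511.

[0.142, 0.511]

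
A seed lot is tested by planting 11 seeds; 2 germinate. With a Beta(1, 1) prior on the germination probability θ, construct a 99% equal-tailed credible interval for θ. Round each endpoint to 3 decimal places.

Posterior: Beta(1+2, 1+9) = Beta(3, 10).
Equal-tailed 99% interval: the 0.005 and 0.995 quantiles of Beta(3, 10).
Posterior mean ≈ 0.231, SD ≈ 0.113; a Normal approximation gives roughly [-0.059, 0.521].
Exact: F⁻¹(0.005) = 0.030; F⁻¹(0.995) = 0.573.

[0.030, 0.573]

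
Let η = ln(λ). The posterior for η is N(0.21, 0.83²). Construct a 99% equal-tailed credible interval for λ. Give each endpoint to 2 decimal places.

[0.15, 10.46]

On the log scale the 99% interval is 0.21 ± 2.576 × 0.83 = [-1.9279, 2.3479].
Exponentiate: [e^-1.9279, e^2.3479] = [0.15, 10.46].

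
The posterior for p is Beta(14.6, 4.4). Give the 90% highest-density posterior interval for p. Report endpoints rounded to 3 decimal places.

The posterior is unimodal and skewed, so the HPD interval has equal density at both endpoints and is the shortest 90% interval.
Solving f(0.621) = f(0.922) with F(0.922) − F(0.621) = 0.90 gives [0.621, 0.922].
For comparison, the equal-tailed interval is [0.598, 0.906]; the HPD is narrower and shifted toward the mode.

[0.621, 0.922]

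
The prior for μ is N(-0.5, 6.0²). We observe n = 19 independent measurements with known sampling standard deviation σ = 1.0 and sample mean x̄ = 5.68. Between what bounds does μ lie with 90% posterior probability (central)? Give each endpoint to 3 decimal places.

[5.294, 6.048]

Posterior precision = 1/6.0² + 19/1.0² = 0.0278 + 19.0000 = 19.0278, so posterior SD = 0.2292.
Posterior mean = (-0.5/6.0² + 19·5.68/1.0²) / 19.0278 = 5.6710.
Interval: 5.6710 ± 1.645 × 0.2292 → [5.294, 6.048].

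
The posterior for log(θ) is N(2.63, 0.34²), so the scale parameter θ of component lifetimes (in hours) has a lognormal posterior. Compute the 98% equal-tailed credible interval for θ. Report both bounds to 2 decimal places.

[6.29, 30.60]

On the log scale the 98% interval is 2.63 ± 2.326 × 0.34 = [1.8390, 3.4210].
Exponentiate: [e^1.8390, e^3.4210] = [6.29, 30.60].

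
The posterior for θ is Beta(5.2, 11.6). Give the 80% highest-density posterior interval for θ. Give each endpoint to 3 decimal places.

[0.157, 0.439]

The posterior is unimodal and skewed, so the HPD interval has equal density at both endpoints and is the shortest 80% interval.
Solving f(0.157) = f(0.439) with F(0.439) − F(0.157) = 0.80 gives [0.157, 0.439].
For comparison, the equal-tailed interval is [0.173, 0.457]; the HPD is narrower and shifted toward the mode.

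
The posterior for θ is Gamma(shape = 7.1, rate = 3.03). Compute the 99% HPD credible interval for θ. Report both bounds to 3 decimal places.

The posterior is unimodal and skewed, so the HPD interval has equal density at both endpoints and is the shortest 99% interval.
Solving f(0.559) = f(4.948) with F(4.948) − F(0.559) = 0.99 gives [0.559, 4.948].
For comparison, the equal-tailed interval is [0.690, 5.217]; the HPD is narrower and shifted toward the mode.

[0.559, 4.948]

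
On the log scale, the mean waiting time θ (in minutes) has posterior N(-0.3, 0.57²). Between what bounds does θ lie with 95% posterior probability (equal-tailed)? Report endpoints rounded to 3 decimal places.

On the log scale the 95% interval is -0.3 ± 1.960 × 0.57 = [-1.4172, 0.8172].
Exponentiate: [e^-1.4172, e^0.8172] = [0.242, 2.264].

[0.242, 2.264]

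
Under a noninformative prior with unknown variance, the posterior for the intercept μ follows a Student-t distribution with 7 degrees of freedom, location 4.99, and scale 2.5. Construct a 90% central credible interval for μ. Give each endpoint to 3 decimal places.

[0.254, 9.726]

The t_7 distribution is symmetric; the 90% interval is 4.99 ± t·2.5 with t_{0.95,7} = 1.895.
Half-width: 1.895 × 2.5 = 4.736.
4.99 − 4.736 = 0.254; 4.99 + 4.736 = 9.726.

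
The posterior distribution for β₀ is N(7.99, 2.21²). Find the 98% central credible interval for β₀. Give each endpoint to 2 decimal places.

The posterior is symmetric, so the 98% equal-tailed interval is β₀ = 7.99 ± z·2.21 with z = 2.326.
Half-width: 2.326 × 2.21 = 5.14.
7.99 − 5.14 = 2.85; 7.99 + 5.14 = 13.13.

[2.85, 13.13]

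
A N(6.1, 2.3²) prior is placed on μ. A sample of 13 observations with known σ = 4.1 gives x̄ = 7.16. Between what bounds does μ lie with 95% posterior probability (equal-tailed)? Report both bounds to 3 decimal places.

[4.954, 8.950]

Posterior precision = 1/2.3² + 13/4.1² = 0.1890 + 0.7733 = 0.9624, so posterior SD = 1.0194.
Posterior mean = (6.1/2.3² + 13·7.16/4.1²) / 0.9624 = 6.9518.
Interval: 6.9518 ± 1.960 × 1.0194 → [4.954, 8.950].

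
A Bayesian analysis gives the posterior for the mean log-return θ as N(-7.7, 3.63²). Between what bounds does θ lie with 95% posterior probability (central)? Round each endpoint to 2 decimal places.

The posterior is symmetric, so the 95% equal-tailed interval is θ = -7.7 ± z·3.63 with z = 1.960.
Half-width: 1.960 × 3.63 = 7.11.
-7.7 − 7.11 = -14.81; -7.7 + 7.11 = -0.59.

[-14.81, -0.59]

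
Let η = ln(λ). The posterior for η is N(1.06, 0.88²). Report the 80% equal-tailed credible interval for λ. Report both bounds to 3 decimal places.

On the log scale the 80% interval is 1.06 ± 1.282 × 0.88 = [-0.0678, 2.1878].
Exponentiate: [e^-0.0678, e^2.1878] = [0.934, 8.915].

[0.934, 8.915]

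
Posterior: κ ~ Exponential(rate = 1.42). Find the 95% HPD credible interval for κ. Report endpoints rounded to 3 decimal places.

The exponential density is strictly decreasing on [0, ∞), so the HPD interval is anchored at 0: [0, q] with P(κ ≤ q) = 0.95.
q = −ln(1 − 0.95) / 1.42 = 2.9957 / 1.42 = 2.110.

[0.000, 2.110]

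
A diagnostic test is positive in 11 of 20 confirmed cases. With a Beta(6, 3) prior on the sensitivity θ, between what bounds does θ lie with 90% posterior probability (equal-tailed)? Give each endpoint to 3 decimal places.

[0.435, 0.731]

Posterior: Beta(6+11, 3+9) = Beta(17, 12).
Equal-tailed 90% interval: the 0.05 and 0.95 quantiles of Beta(17, 12).
Posterior mean ≈ 0.586, SD ≈ 0.090; a Normal approximation gives roughly [0.438, 0.734].
Exact: F⁻¹(0.05) = 0.435; F⁻¹(0.95) = 0.731.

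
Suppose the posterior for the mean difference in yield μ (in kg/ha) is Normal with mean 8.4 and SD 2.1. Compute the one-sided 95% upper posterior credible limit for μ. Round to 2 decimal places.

11.85

Need U with P(μ ≤ U) = 0.95: U = 8.4 + z_{0.05}·2.1.
z = 1.645; U = 8.4 + 1.645 × 2.1 = 11.85.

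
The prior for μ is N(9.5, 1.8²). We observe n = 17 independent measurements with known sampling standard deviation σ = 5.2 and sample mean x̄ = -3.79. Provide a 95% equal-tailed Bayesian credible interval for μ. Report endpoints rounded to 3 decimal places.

Posterior precision = 1/1.8² + 17/5.2² = 0.3086 + 0.6287 = 0.9373, so posterior SD = 1.0329.
Posterior mean = (9.5/1.8² + 17·-3.79/5.2²) / 0.9373 = 0.5861.
Interval: 0.5861 ± 1.960 × 1.0329 → [-1.438, 2.610].

[-1.438, 2.610]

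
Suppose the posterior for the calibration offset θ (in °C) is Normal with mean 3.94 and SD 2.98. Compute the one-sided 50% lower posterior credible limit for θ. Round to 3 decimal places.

3.940

Need L with P(θ ≥ L) = 0.50: L = 3.94 − z_{0.5}·2.98.
z = 0.000; L = 3.94 − 0.000 × 2.98 = 3.940.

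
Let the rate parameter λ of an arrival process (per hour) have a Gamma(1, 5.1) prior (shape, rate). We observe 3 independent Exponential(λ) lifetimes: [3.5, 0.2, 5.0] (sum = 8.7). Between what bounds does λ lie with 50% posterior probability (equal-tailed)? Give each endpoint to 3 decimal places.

Posterior: Gamma(1+3, 5.1+8.7) = Gamma(4, 13.8) (shape, rate).
Equal-tailed 50% interval: Gamma(4, 13.8) quantiles at 0.25 and 0.75.
Posterior mean ≈ 0.290, SD ≈ 0.145; a Normal approximation gives roughly [0.192, 0.388].
Exact: lower = 0.184; upper = 0.370.

[0.184, 0.370]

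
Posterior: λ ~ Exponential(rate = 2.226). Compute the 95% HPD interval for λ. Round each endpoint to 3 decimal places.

[0.000, 1.346]

The exponential density is strictly decreasing on [0, ∞), so the HPD interval is anchored at 0: [0, q] with P(λ ≤ q) = 0.95.
q = −ln(1 − 0.95) / 2.226 = 2.9957 / 2.226 = 1.346.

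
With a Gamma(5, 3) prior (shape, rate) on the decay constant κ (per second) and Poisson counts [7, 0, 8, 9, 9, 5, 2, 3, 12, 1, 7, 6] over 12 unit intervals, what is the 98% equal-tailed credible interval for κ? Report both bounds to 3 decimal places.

[3.698, 6.365]

Posterior: Gamma(5+69, 3+12) = Gamma(74, 15) (shape, rate).
Equal-tailed 98% interval: Gamma(74, 15) quantiles at 0.01 and 0.99.
Posterior mean ≈ 4.933, SD ≈ 0.573; a Normal approximation gives roughly [3.599, 6.267].
Exact: lower = 3.698; upper = 6.365.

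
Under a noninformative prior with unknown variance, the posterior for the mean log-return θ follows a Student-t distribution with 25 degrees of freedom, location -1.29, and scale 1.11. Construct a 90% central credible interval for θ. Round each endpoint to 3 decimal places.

[-3.186, 0.606]

The t_25 distribution is symmetric; the 90% interval is -1.29 ± t·1.11 with t_{0.95,25} = 1.708.
Half-width: 1.708 × 1.11 = 1.896.
-1.29 − 1.896 = -3.186; -1.29 + 1.896 = 0.606.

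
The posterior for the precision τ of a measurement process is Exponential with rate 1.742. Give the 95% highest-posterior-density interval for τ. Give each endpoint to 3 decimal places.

[0.000, 1.720]

The exponential density is strictly decreasing on [0, ∞), so the HPD interval is anchored at 0: [0, q] with P(τ ≤ q) = 0.95.
q = −ln(1 − 0.95) / 1.742 = 2.9957 / 1.742 = 1.720.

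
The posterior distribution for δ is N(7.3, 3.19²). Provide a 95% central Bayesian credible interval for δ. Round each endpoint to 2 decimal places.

[1.05, 13.55]

The posterior is symmetric, so the 95% equal-tailed interval is δ = 7.3 ± z·3.19 with z = 1.960.
Half-width: 1.960 × 3.19 = 6.25.
7.3 − 6.25 = 1.05; 7.3 + 6.25 = 13.55.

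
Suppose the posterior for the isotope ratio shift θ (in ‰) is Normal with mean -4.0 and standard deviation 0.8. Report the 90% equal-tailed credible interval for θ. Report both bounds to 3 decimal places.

The posterior is symmetric, so the 90% equal-tailed interval is θ = -4.0 ± z·0.8 with z = 1.645.
Half-width: 1.645 × 0.8 = 1.316.
-4.0 − 1.316 = -5.316; -4.0 + 1.316 = -2.684.

[-5.316, -2.684]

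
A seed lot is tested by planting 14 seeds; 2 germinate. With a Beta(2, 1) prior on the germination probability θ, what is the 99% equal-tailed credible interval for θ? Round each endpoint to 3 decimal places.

[0.045, 0.534]

Posterior: Beta(2+2, 1+12) = Beta(4, 13).
Equal-tailed 99% interval: the 0.005 and 0.995 quantiles of Beta(4, 13).
Posterior mean ≈ 0.235, SD ≈ 0.100; a Normal approximation gives roughly [-0.022, 0.493].
Exact: F⁻¹(0.005) = 0.045; F⁻¹(0.995) = 0.534.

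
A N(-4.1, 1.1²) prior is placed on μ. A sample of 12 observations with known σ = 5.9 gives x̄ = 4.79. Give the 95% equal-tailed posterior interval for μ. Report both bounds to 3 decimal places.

Posterior precision = 1/1.1² + 12/5.9² = 0.8264 + 0.3447 = 1.1712, so posterior SD = 0.9240.
Posterior mean = (-4.1/1.1² + 12·4.79/5.9²) / 1.1712 = -1.4833.
Interval: -1.4833 ± 1.960 × 0.9240 → [-3.294, 0.328].

[-3.294, 0.328]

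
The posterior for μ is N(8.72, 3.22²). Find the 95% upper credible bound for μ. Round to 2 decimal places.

14.02

Need U with P(μ ≤ U) = 0.95: U = 8.72 + z_{0.05}·3.22.
z = 1.645; U = 8.72 + 1.645 × 3.22 = 14.02.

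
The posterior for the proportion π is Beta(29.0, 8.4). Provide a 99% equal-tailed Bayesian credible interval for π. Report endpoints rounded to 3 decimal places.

Posterior: Beta(29.0, 8.4).
Equal-tailed 99% interval: the 0.005 and 0.995 quantiles of Beta(29.0, 8.4).
Posterior mean ≈ 0.775, SD ≈ 0.067; a Normal approximation gives roughly [0.602, 0.949].
Exact: F⁻¹(0.005) = 0.579; F⁻¹(0.995) = 0.918.

[0.579, 0.918]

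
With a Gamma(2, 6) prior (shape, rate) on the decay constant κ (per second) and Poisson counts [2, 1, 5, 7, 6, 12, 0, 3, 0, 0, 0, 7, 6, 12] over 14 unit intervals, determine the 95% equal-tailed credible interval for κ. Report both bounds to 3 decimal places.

[2.421, 3.974]

Posterior: Gamma(2+61, 6+14) = Gamma(63, 20) (shape, rate).
Equal-tailed 95% interval: Gamma(63, 20) quantiles at 0.025 and 0.975.
Posterior mean ≈ 3.150, SD ≈ 0.397; a Normal approximation gives roughly [2.372, 3.928].
Exact: lower = 2.421; upper = 3.974.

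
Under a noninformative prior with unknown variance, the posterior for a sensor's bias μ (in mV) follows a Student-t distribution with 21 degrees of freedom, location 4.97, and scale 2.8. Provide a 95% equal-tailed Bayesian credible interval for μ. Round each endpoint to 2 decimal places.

The t_21 distribution is symmetric; the 95% interval is 4.97 ± t·2.8 with t_{0.975,21} = 2.080.
Half-width: 2.080 × 2.8 = 5.82.
4.97 − 5.82 = -0.85; 4.97 + 5.82 = 10.79.

[-0.85, 10.79]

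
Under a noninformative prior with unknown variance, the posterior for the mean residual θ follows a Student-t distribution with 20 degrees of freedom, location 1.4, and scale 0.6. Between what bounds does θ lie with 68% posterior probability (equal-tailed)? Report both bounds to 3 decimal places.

The t_20 distribution is symmetric; the 68% interval is 1.4 ± t·0.6 with t_{0.84,20} = 1.020.
Half-width: 1.020 × 0.6 = 0.612.
1.4 − 0.612 = 0.788; 1.4 + 0.612 = 2.012.

[0.788, 2.012]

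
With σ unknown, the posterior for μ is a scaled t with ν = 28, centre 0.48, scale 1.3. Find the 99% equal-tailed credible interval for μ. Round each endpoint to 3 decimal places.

The t_28 distribution is symmetric; the 99% interval is 0.48 ± t·1.3 with t_{0.995,28} = 2.763.
Half-width: 2.763 × 1.3 = 3.592.
0.48 − 3.592 = -3.112; 0.48 + 3.592 = 4.072.

[-3.112, 4.072]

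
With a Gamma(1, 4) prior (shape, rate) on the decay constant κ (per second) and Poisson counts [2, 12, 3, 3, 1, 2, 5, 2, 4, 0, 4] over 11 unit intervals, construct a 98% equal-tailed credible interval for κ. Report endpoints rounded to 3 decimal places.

Posterior: Gamma(1+38, 4+11) = Gamma(39, 15) (shape, rate).
Equal-tailed 98% interval: Gamma(39, 15) quantiles at 0.01 and 0.99.
Posterior mean ≈ 2.600, SD ≈ 0.416; a Normal approximation gives roughly [1.631, 3.569].
Exact: lower = 1.730; upper = 3.665.

[1.730, 3.665]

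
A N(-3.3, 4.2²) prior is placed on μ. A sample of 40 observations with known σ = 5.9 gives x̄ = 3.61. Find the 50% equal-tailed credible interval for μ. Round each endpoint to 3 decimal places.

[2.671, 3.899]

Posterior precision = 1/4.2² + 40/5.9² = 0.0567 + 1.1491 = 1.2058, so posterior SD = 0.9107.
Posterior mean = (-3.3/4.2² + 40·3.61/5.9²) / 1.2058 = 3.2851.
Interval: 3.2851 ± 0.674 × 0.9107 → [2.671, 3.899].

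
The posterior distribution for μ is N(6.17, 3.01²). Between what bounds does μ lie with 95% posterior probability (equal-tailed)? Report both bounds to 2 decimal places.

[0.27, 12.07]

The posterior is symmetric, so the 95% equal-tailed interval is μ = 6.17 ± z·3.01 with z = 1.960.
Half-width: 1.960 × 3.01 = 5.90.
6.17 − 5.90 = 0.27; 6.17 + 5.90 = 12.07.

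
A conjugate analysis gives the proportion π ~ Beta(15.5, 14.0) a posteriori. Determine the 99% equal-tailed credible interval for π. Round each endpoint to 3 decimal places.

Posterior: Beta(15.5, 14.0).
Equal-tailed 99% interval: the 0.005 and 0.995 quantiles of Beta(15.5, 14.0).
Posterior mean ≈ 0.525, SD ≈ 0.090; a Normal approximation gives roughly [0.293, 0.758].
Exact: F⁻¹(0.005) = 0.297; F⁻¹(0.995) = 0.748.

[0.297, 0.748]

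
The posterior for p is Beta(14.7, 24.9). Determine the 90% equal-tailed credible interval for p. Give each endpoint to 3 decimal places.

[0.250, 0.500]

Posterior: Beta(14.7, 24.9).
Equal-tailed 90% interval: the 0.05 and 0.95 quantiles of Beta(14.7, 24.9).
Posterior mean ≈ 0.371, SD ≈ 0.076; a Normal approximation gives roughly [0.246, 0.496].
Exact: F⁻¹(0.05) = 0.250; F⁻¹(0.95) = 0.500.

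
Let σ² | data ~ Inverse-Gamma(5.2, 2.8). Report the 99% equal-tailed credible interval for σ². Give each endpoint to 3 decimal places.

Inverse-Gamma(5.2, 2.8) quantiles: F⁻¹(0.005) and F⁻¹(0.995).
Equivalently, 1/σ² ~ Gamma(5.2, rate = 2.8); invert its 0.995 and 0.005 quantiles.
Posterior mean ≈ 0.667, SD ≈ 0.373; a Normal approximation gives roughly [-0.293, 1.627].
Exact: lower = 0.217; upper = 2.402.

[0.217, 2.402]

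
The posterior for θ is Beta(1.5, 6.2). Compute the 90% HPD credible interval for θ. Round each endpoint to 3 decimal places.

The posterior is unimodal and skewed, so the HPD interval has equal density at both endpoints and is the shortest 90% interval.
Solving f(0.002) = f(0.387) with F(0.387) − F(0.002) = 0.90 gives [0.002, 0.387].
For comparison, the equal-tailed interval is [0.027, 0.455]; the HPD is narrower and shifted toward the mode.

[0.002, 0.387]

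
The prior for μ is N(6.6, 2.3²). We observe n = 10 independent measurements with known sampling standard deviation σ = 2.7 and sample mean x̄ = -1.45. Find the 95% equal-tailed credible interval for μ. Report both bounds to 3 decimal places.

[-2.044, 1.094]

Posterior precision = 1/2.3² + 10/2.7² = 0.1890 + 1.3717 = 1.5608, so posterior SD = 0.8004.
Posterior mean = (6.6/2.3² + 10·-1.45/2.7²) / 1.5608 = -0.4750.
Interval: -0.4750 ± 1.960 × 0.8004 → [-2.044, 1.094].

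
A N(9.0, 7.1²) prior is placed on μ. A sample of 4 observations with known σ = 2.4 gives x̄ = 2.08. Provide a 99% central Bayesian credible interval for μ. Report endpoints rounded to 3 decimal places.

[-0.776, 5.320]

Posterior precision = 1/7.1² + 4/2.4² = 0.0198 + 0.6944 = 0.7143, so posterior SD = 1.1832.
Posterior mean = (9.0/7.1² + 4·2.08/2.4²) / 0.7143 = 2.2722.
Interval: 2.2722 ± 2.576 × 1.1832 → [-0.776, 5.320].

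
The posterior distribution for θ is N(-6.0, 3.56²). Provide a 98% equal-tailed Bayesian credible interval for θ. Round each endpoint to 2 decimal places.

The posterior is symmetric, so the 98% equal-tailed interval is θ = -6.0 ± z·3.56 with z = 2.326.
Half-width: 2.326 × 3.56 = 8.28.
-6.0 − 8.28 = -14.28; -6.0 + 8.28 = 2.28.

[-14.28, 2.28]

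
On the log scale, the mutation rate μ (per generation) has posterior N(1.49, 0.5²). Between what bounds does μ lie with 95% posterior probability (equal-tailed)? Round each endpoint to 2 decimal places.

[1.67, 11.82]

On the log scale the 95% interval is 1.49 ± 1.960 × 0.5 = [0.5100, 2.4700].
Exponentiate: [e^0.5100, e^2.4700] = [1.67, 11.82].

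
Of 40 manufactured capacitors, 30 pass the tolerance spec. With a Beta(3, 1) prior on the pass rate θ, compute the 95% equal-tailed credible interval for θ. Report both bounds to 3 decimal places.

Posterior: Beta(3+30, 1+10) = Beta(33, 11).
Equal-tailed 95% interval: the 0.025 and 0.975 quantiles of Beta(33, 11).
Posterior mean ≈ 0.750, SD ≈ 0.065; a Normal approximation gives roughly [0.623, 0.877].
Exact: F⁻¹(0.025) = 0.614; F⁻¹(0.975) = 0.865.

[0.614, 0.865]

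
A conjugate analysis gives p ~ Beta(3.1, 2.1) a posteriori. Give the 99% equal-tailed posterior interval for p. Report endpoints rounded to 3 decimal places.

[0.115, 0.967]

Posterior: Beta(3.1, 2.1).
Equal-tailed 99% interval: the 0.005 and 0.995 quantiles of Beta(3.1, 2.1).
Posterior mean ≈ 0.596, SD ≈ 0.197; a Normal approximation gives roughly [0.089, 1.104].
Exact: F⁻¹(0.005) = 0.115; F⁻¹(0.995) = 0.967.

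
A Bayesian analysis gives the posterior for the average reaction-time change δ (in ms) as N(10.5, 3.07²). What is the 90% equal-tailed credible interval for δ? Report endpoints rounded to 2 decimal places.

The posterior is symmetric, so the 90% equal-tailed interval is δ = 10.5 ± z·3.07 with z = 1.645.
Half-width: 1.645 × 3.07 = 5.05.
10.5 − 5.05 = 5.45; 10.5 + 5.05 = 15.55.

[5.45, 15.55]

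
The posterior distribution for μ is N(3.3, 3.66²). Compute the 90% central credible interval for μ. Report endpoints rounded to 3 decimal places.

[-2.720, 9.320]

The posterior is symmetric, so the 90% equal-tailed interval is μ = 3.3 ± z·3.66 with z = 1.645.
Half-width: 1.645 × 3.66 = 6.020.
3.3 − 6.020 = -2.720; 3.3 + 6.020 = 9.320.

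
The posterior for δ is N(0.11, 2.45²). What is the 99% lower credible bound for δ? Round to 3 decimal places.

-5.590

Need L with P(δ ≥ L) = 0.99: L = 0.11 − z_{0.01}·2.45.
z = 2.326; L = 0.11 − 2.326 × 2.45 = -5.590.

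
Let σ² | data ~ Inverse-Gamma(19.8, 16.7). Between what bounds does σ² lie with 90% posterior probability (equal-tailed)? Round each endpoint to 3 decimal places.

Inverse-Gamma(19.8, 16.7) quantiles: F⁻¹(0.05) and F⁻¹(0.95).
Equivalently, 1/σ² ~ Gamma(19.8, rate = 16.7); invert its 0.95 and 0.05 quantiles.
Posterior mean ≈ 0.888, SD ≈ 0.211; a Normal approximation gives roughly [0.542, 1.235].
Exact: lower = 0.604; upper = 1.276.

[0.604, 1.276]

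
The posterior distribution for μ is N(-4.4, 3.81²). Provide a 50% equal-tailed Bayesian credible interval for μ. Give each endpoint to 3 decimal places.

[-6.970, -1.830]

The posterior is symmetric, so the 50% equal-tailed interval is μ = -4.4 ± z·3.81 with z = 0.674.
Half-width: 0.674 × 3.81 = 2.570.
-4.4 − 2.570 = -6.970; -4.4 + 2.570 = -1.830.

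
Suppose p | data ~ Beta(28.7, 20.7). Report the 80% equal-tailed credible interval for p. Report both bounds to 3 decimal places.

[0.491, 0.670]

Posterior: Beta(28.7, 20.7).
Equal-tailed 80% interval: the 0.1 and 0.9 quantiles of Beta(28.7, 20.7).
Posterior mean ≈ 0.581, SD ≈ 0.069; a Normal approximation gives roughly [0.492, 0.670].
Exact: F⁻¹(0.1) = 0.491; F⁻¹(0.9) = 0.670.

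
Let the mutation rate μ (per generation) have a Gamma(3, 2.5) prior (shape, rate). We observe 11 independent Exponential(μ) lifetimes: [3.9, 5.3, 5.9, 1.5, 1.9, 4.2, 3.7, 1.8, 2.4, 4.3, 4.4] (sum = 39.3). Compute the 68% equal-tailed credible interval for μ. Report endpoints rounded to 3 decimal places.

[0.247, 0.423]

Posterior: Gamma(3+11, 2.5+39.3) = Gamma(14, 41.8) (shape, rate).
Equal-tailed 68% interval: Gamma(14, 41.8) quantiles at 0.16 and 0.84.
Posterior mean ≈ 0.335, SD ≈ 0.090; a Normal approximation gives roughly [0.246, 0.424].
Exact: lower = 0.247; upper = 0.423.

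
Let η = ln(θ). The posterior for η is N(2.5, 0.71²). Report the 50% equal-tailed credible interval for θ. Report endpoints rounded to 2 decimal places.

On the log scale the 50% interval is 2.5 ± 0.674 × 0.71 = [2.0211, 2.9789].
Exponentiate: [e^2.0211, e^2.9789] = [7.55, 19.67].

[7.55, 19.67]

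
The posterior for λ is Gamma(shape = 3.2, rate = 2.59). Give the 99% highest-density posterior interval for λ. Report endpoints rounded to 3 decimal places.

[0.067, 3.397]

The posterior is unimodal and skewed, so the HPD interval has equal density at both endpoints and is the shortest 99% interval.
Solving f(0.067) = f(3.397) with F(3.397) − F(0.067) = 0.99 gives [0.067, 3.397].
For comparison, the equal-tailed interval is [0.154, 3.716]; the HPD is narrower and shifted toward the mode.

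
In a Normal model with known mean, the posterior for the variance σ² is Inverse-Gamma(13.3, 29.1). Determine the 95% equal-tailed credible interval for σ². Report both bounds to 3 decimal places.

Inverse-Gamma(13.3, 29.1) quantiles: F⁻¹(0.025) and F⁻¹(0.975).
Equivalently, 1/σ² ~ Gamma(13.3, rate = 29.1); invert its 0.975 and 0.025 quantiles.
Posterior mean ≈ 2.366, SD ≈ 0.704; a Normal approximation gives roughly [0.986, 3.745].
Exact: lower = 1.363; upper = 4.075.

[1.363, 4.075]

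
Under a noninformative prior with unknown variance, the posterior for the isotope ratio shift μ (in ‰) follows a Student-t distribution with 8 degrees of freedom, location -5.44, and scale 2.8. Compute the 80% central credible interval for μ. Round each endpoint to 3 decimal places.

The t_8 distribution is symmetric; the 80% interval is -5.44 ± t·2.8 with t_{0.9,8} = 1.397.
Half-width: 1.397 × 2.8 = 3.911.
-5.44 − 3.911 = -9.351; -5.44 + 3.911 = -1.529.

[-9.351, -1.529]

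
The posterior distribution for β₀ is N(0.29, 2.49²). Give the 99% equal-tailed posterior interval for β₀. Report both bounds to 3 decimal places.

[-6.124, 6.704]

The posterior is symmetric, so the 99% equal-tailed interval is β₀ = 0.29 ± z·2.49 with z = 2.576.
Half-width: 2.576 × 2.49 = 6.414.
0.29 − 6.414 = -6.124; 0.29 + 6.414 = 6.704.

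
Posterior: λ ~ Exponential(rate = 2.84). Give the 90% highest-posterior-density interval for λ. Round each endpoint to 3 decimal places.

[0.000, 0.811]

The exponential density is strictly decreasing on [0, ∞), so the HPD interval is anchored at 0: [0, q] with P(λ ≤ q) = 0.90.
q = −ln(1 − 0.90) / 2.84 = 2.3026 / 2.84 = 0.811.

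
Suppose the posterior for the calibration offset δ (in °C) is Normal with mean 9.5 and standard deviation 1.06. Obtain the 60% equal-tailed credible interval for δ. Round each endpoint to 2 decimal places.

The posterior is symmetric, so the 60% equal-tailed interval is δ = 9.5 ± z·1.06 with z = 0.842.
Half-width: 0.842 × 1.06 = 0.89.
9.5 − 0.89 = 8.61; 9.5 + 0.89 = 10.39.

[8.61, 10.39]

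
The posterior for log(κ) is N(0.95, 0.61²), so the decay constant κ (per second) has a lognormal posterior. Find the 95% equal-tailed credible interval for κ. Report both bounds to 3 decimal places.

[0.782, 8.547]

On the log scale the 95% interval is 0.95 ± 1.960 × 0.61 = [-0.2456, 2.1456].
Exponentiate: [e^-0.2456, e^2.1456] = [0.782, 8.547].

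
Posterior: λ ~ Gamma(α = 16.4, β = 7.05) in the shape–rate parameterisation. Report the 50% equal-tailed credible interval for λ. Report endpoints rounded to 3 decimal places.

Posterior: Gamma(shape 16.4, rate 7.05).
Equal-tailed 50% interval: Gamma(16.4, 7.05) quantiles at 0.25 and 0.75.
Posterior mean ≈ 2.326, SD ≈ 0.574; a Normal approximation gives roughly [1.939, 2.714].
Exact: lower = 1.917; upper = 2.684.

[1.917, 2.684]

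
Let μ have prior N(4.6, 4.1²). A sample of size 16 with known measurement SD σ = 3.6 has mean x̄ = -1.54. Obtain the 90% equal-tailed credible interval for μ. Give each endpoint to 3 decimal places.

[-2.704, 0.188]

Posterior precision = 1/4.1² + 16/3.6² = 0.0595 + 1.2346 = 1.2941, so posterior SD = 0.8791.
Posterior mean = (4.6/4.1² + 16·-1.54/3.6²) / 1.2941 = -1.2577.
Interval: -1.2577 ± 1.645 × 0.8791 → [-2.704, 0.188].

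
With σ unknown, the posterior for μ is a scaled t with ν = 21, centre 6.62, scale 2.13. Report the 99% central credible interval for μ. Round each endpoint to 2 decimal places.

The t_21 distribution is symmetric; the 99% interval is 6.62 ± t·2.13 with t_{0.995,21} = 2.831.
Half-width: 2.831 × 2.13 = 6.03.
6.62 − 6.03 = 0.59; 6.62 + 6.03 = 12.65.

[0.59, 12.65]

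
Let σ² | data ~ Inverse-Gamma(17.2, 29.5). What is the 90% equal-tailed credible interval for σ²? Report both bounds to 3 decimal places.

Inverse-Gamma(17.2, 29.5) quantiles: F⁻¹(0.05) and F⁻¹(0.95).
Equivalently, 1/σ² ~ Gamma(17.2, rate = 29.5); invert its 0.95 and 0.05 quantiles.
Posterior mean ≈ 1.821, SD ≈ 0.467; a Normal approximation gives roughly [1.053, 2.589].
Exact: lower = 1.202; upper = 2.684.

[1.202, 2.684]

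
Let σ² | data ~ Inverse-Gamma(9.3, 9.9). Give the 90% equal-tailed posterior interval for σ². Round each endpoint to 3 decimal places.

[0.668, 2.015]

Inverse-Gamma(9.3, 9.9) quantiles: F⁻¹(0.05) and F⁻¹(0.95).
Equivalently, 1/σ² ~ Gamma(9.3, rate = 9.9); invert its 0.95 and 0.05 quantiles.
Posterior mean ≈ 1.193, SD ≈ 0.441; a Normal approximation gives roughly [0.467, 1.919].
Exact: lower = 0.668; upper = 2.015.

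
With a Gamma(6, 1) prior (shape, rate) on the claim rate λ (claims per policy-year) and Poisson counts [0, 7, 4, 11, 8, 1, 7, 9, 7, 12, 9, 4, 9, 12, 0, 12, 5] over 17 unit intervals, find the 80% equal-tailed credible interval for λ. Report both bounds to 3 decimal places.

[6.057, 7.634]

Posterior: Gamma(6+117, 1+17) = Gamma(123, 18) (shape, rate).
Equal-tailed 80% interval: Gamma(123, 18) quantiles at 0.1 and 0.9.
Posterior mean ≈ 6.833, SD ≈ 0.616; a Normal approximation gives roughly [6.044, 7.623].
Exact: lower = 6.057; upper = 7.634.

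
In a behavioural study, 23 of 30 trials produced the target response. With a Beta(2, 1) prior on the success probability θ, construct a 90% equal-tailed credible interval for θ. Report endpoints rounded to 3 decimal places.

Posterior: Beta(2+23, 1+7) = Beta(25, 8).
Equal-tailed 90% interval: the 0.05 and 0.95 quantiles of Beta(25, 8).
Posterior mean ≈ 0.758, SD ≈ 0.073; a Normal approximation gives roughly [0.637, 0.878].
Exact: F⁻¹(0.05) = 0.628; F⁻¹(0.95) = 0.869.

[0.628, 0.869]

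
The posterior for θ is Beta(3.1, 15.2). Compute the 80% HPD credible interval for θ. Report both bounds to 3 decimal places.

[0.049, 0.255]

The posterior is unimodal and skewed, so the HPD interval has equal density at both endpoints and is the shortest 80% interval.
Solving f(0.049) = f(0.255) with F(0.255) − F(0.049) = 0.80 gives [0.049, 0.255].
For comparison, the equal-tailed interval is [0.069, 0.286]; the HPD is narrower and shifted toward the mode.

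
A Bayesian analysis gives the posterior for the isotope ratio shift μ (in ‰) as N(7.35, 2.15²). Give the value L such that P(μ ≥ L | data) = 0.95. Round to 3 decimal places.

Need L with P(μ ≥ L) = 0.95: L = 7.35 − z_{0.05}·2.15.
z = 1.645; L = 7.35 − 1.645 × 2.15 = 3.814.

3.814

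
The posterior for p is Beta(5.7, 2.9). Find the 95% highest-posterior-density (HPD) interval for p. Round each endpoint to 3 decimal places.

The posterior is unimodal and skewed, so the HPD interval has equal density at both endpoints and is the shortest 95% interval.
Solving f(0.369) = f(0.937) with F(0.937) − F(0.369) = 0.95 gives [0.369, 0.937].
For comparison, the equal-tailed interval is [0.338, 0.916]; the HPD is narrower and shifted toward the mode.

[0.369, 0.937]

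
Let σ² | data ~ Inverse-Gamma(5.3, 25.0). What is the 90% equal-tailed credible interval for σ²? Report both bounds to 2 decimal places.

Inverse-Gamma(5.3, 25.0) quantiles: F⁻¹(0.05) and F⁻¹(0.95).
Equivalently, 1/σ² ~ Gamma(5.3, rate = 25.0); invert its 0.95 and 0.05 quantiles.
Posterior mean ≈ 5.81, SD ≈ 3.20; a Normal approximation gives roughly [0.55, 11.08].
Exact: lower = 2.61; upper = 11.58.

[2.61, 11.58]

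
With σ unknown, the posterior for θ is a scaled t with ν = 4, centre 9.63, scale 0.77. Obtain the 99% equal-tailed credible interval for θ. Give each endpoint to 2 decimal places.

The t_4 distribution is symmetric; the 99% interval is 9.63 ± t·0.77 with t_{0.995,4} = 4.604.
Half-width: 4.604 × 0.77 = 3.55.
9.63 − 3.55 = 6.08; 9.63 + 3.55 = 13.18.

[6.08, 13.18]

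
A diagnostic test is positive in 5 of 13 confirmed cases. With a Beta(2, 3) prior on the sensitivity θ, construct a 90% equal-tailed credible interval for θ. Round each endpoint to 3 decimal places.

Posterior: Beta(2+5, 3+8) = Beta(7, 11).
Equal-tailed 90% interval: the 0.05 and 0.95 quantiles of Beta(7, 11).
Posterior mean ≈ 0.389, SD ≈ 0.112; a Normal approximation gives roughly [0.205, 0.573].
Exact: F⁻¹(0.05) = 0.212; F⁻¹(0.95) = 0.580.

[0.212, 0.580]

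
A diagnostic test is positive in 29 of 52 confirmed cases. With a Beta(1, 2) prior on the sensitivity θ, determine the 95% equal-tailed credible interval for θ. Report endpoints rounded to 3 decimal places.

[0.414, 0.674]

Posterior: Beta(1+29, 2+23) = Beta(30, 25).
Equal-tailed 95% interval: the 0.025 and 0.975 quantiles of Beta(30, 25).
Posterior mean ≈ 0.545, SD ≈ 0.067; a Normal approximation gives roughly [0.415, 0.676].
Exact: F⁻¹(0.025) = 0.414; F⁻¹(0.975) = 0.674.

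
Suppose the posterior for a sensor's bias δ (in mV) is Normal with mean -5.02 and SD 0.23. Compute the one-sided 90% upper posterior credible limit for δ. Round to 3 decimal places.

Need U with P(δ ≤ U) = 0.90: U = -5.02 + z_{0.1}·0.23.
z = 1.282; U = -5.02 + 1.282 × 0.23 = -4.725.

-4.725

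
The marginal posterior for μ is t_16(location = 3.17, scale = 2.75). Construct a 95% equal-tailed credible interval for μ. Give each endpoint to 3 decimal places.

The t_16 distribution is symmetric; the 95% interval is 3.17 ± t·2.75 with t_{0.975,16} = 2.120.
Half-width: 2.120 × 2.75 = 5.830.
3.17 − 5.830 = -2.660; 3.17 + 5.830 = 9.000.

[-2.660, 9.000]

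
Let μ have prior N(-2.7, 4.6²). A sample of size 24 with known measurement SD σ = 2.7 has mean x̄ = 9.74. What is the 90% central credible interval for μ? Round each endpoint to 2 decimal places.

[8.66, 10.46]

Posterior precision = 1/4.6² + 24/2.7² = 0.0473 + 3.2922 = 3.3394, so posterior SD = 0.5472.
Posterior mean = (-2.7/4.6² + 24·9.74/2.7²) / 3.3394 = 9.5640.
Interval: 9.5640 ± 1.645 × 0.5472 → [8.66, 10.46].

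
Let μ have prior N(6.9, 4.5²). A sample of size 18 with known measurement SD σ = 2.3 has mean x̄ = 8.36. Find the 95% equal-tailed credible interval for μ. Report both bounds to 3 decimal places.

[7.284, 9.394]

Posterior precision = 1/4.5² + 18/2.3² = 0.0494 + 3.4026 = 3.4520, so posterior SD = 0.5382.
Posterior mean = (6.9/4.5² + 18·8.36/2.3²) / 3.4520 = 8.3391.
Interval: 8.3391 ± 1.960 × 0.5382 → [7.284, 9.394].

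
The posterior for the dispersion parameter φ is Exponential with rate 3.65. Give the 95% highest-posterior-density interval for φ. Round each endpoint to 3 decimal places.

[0.000, 0.821]

The exponential density is strictly decreasing on [0, ∞), so the HPD interval is anchored at 0: [0, q] with P(φ ≤ q) = 0.95.
q = −ln(1 − 0.95) / 3.65 = 2.9957 / 3.65 = 0.821.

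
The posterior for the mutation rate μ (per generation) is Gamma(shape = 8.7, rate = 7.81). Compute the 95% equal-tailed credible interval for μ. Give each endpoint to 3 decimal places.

[0.501, 1.967]

Posterior: Gamma(shape 8.7, rate 7.81).
Equal-tailed 95% interval: Gamma(8.7, 7.81) quantiles at 0.025 and 0.975.
Posterior mean ≈ 1.114, SD ≈ 0.378; a Normal approximation gives roughly [0.374, 1.854].
Exact: lower = 0.501; upper = 1.967.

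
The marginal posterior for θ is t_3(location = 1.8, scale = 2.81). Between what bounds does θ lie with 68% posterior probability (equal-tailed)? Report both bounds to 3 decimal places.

[-1.541, 5.141]

The t_3 distribution is symmetric; the 68% interval is 1.8 ± t·2.81 with t_{0.84,3} = 1.189.
Half-width: 1.189 × 2.81 = 3.341.
1.8 − 3.341 = -1.541; 1.8 + 3.341 = 5.141.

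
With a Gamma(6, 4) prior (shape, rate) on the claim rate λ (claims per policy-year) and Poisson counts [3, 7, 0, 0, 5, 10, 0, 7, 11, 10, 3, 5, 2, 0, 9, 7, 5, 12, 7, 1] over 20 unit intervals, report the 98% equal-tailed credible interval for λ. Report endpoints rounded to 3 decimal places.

Posterior: Gamma(6+104, 4+20) = Gamma(110, 24) (shape, rate).
Equal-tailed 98% interval: Gamma(110, 24) quantiles at 0.01 and 0.99.
Posterior mean ≈ 4.583, SD ≈ 0.437; a Normal approximation gives roughly [3.567, 5.600].
Exact: lower = 3.628; upper = 5.661.

[3.628, 5.661]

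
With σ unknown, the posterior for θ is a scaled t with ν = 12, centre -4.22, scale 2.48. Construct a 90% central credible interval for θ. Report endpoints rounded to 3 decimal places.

[-8.640, 0.200]

The t_12 distribution is symmetric; the 90% interval is -4.22 ± t·2.48 with t_{0.95,12} = 1.782.
Half-width: 1.782 × 2.48 = 4.420.
-4.22 − 4.420 = -8.640; -4.22 + 4.420 = 0.200.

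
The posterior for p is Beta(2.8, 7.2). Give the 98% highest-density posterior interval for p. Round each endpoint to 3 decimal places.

The posterior is unimodal and skewed, so the HPD interval has equal density at both endpoints and is the shortest 98% interval.
Solving f(0.028) = f(0.603) with F(0.603) − F(0.028) = 0.98 gives [0.028, 0.603].
For comparison, the equal-tailed interval is [0.045, 0.636]; the HPD is narrower and shifted toward the mode.

[0.028, 0.603]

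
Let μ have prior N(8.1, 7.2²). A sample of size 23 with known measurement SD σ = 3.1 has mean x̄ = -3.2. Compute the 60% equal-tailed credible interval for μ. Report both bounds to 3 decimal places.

[-3.651, -2.568]

Posterior precision = 1/7.2² + 23/3.1² = 0.0193 + 2.3933 = 2.4126, so posterior SD = 0.6438.
Posterior mean = (8.1/7.2² + 23·-3.2/3.1²) / 2.4126 = -3.1097.
Interval: -3.1097 ± 0.842 × 0.6438 → [-3.651, -2.568].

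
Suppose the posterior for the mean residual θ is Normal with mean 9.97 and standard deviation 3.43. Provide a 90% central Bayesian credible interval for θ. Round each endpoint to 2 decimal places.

The posterior is symmetric, so the 90% equal-tailed interval is θ = 9.97 ± z·3.43 with z = 1.645.
Half-width: 1.645 × 3.43 = 5.64.
9.97 − 5.64 = 4.33; 9.97 + 5.64 = 15.61.

[4.33, 15.61]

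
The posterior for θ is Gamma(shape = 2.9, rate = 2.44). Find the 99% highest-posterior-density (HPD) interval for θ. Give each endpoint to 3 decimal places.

[0.046, 3.392]

The posterior is unimodal and skewed, so the HPD interval has equal density at both endpoints and is the shortest 99% interval.
Solving f(0.046) = f(3.392) with F(3.392) − F(0.046) = 0.99 gives [0.046, 3.392].
For comparison, the equal-tailed interval is [0.127, 3.728]; the HPD is narrower and shifted toward the mode.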